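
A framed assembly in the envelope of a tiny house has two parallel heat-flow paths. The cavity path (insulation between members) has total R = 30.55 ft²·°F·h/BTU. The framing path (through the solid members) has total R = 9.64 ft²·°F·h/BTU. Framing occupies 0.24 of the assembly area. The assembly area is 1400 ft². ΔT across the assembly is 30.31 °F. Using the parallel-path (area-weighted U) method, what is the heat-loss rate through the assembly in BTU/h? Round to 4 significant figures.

U_eff = 0.76/30.55 + 0.24/9.64 = 0.024877 + 0.024896 = 0.049774
R_eff = 1/U_eff = 20.091 ft²·°F·h/BTU
Q = 1400 × 30.31 / 20.091 = 2112.1 BTU/h

2112 BTU/h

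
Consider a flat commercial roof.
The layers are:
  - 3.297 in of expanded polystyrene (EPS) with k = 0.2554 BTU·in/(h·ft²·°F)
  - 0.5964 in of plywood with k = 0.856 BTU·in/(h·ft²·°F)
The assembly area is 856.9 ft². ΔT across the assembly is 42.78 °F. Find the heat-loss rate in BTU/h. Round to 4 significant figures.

2694 BTU/h

3.297/0.2554 = 12.909
0.5964/0.856 = 0.69673
R_total = 12.909 + 0.69673 = 13.606 ft²·°F·h/BTU
Q = A·ΔT/R = 856.9 × 42.78 / 13.606 = 2694.3 BTU/h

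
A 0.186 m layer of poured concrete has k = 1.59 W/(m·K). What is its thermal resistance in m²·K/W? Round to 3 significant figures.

0.117 m²·K/W

R = L/k = 0.186/1.59 = 0.117 m²·K/W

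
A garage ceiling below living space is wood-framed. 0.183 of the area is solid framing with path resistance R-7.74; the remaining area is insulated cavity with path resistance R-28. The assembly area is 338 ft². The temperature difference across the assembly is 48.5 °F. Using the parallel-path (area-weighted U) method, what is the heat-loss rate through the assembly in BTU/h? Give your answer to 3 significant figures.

U_eff = 0.817/28 + 0.183/7.74 = 0.02918 + 0.02364 = 0.05282
R_eff = 1/U_eff = 18.93 ft²·°F·h/BTU
Q = 338 × 48.5 / 18.93 = 865.9 BTU/h

866 BTU/h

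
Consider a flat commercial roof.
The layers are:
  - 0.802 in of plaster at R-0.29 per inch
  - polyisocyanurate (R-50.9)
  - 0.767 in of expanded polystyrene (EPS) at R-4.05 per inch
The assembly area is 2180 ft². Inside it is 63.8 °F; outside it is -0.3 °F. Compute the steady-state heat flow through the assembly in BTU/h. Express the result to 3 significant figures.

2580 BTU/h

0.802 × 0.29 = 0.2326
0.767 × 4.05 = 3.106
R_total = 0.2326 + 50.9 + 3.106 = 54.24 ft²·°F·h/BTU
Q = A·ΔT/R = 2180 × (63.8 − (-0.3)) / 54.24 = 2576 BTU/h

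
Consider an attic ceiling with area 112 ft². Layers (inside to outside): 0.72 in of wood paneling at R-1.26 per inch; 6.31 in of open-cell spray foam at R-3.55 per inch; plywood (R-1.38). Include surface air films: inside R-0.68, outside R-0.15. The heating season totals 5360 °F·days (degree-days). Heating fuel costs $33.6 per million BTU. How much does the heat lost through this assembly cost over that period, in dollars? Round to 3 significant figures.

19.0 dollars

0.72 × 1.26 = 0.9072
6.31 × 3.55 = 22.4
R_total = 0.68 + 0.9072 + 22.4 + 1.38 + 0.15 = 25.52 ft²·°F·h/BTU
E = A × HDD × 24 / R = 112 × 5360 × 24 / 25.52 = 564600 BTU
Cost = 564600/10⁶ × 33.6 = $18.97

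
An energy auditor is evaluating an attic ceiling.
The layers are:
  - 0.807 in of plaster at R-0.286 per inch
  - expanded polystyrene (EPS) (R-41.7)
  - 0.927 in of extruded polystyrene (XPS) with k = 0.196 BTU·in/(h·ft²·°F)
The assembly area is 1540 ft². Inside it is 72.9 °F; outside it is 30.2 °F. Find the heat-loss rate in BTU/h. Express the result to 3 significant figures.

1410 BTU/h

0.807 × 0.286 = 0.2308
0.927/0.196 = 4.73
R_total = 0.2308 + 41.7 + 4.73 = 46.66 ft²·°F·h/BTU
Q = A·ΔT/R = 1540 × (72.9 − 30.2) / 46.66 = 1409 BTU/h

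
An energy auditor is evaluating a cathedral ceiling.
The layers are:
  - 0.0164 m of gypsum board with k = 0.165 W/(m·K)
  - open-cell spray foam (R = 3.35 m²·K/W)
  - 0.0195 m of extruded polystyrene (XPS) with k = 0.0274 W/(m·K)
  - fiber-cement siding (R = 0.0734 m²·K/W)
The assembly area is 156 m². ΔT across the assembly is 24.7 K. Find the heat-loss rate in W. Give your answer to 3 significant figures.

910 W

0.0164/0.165 = 0.09939
0.0195/0.0274 = 0.7117
R_total = 0.09939 + 3.35 + 0.7117 + 0.0734 = 4.234 m²·K/W
Q = A·ΔT/R = 156 × 24.7 / 4.234 = 910 W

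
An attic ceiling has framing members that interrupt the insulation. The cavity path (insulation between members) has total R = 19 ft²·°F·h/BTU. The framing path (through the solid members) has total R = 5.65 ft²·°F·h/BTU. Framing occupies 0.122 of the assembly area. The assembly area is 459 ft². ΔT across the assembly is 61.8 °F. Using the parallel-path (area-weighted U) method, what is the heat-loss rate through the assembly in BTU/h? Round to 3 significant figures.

U_eff = 0.878/19 + 0.122/5.65 = 0.04621 + 0.02159 = 0.0678
R_eff = 1/U_eff = 14.75 ft²·°F·h/BTU
Q = 459 × 61.8 / 14.75 = 1923 BTU/h

1920 BTU/h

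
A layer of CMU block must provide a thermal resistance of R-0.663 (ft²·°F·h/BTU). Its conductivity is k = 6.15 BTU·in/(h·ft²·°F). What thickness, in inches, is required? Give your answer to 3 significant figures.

4.08 in

L = R × k = 0.663 × 6.15 = 4.077 in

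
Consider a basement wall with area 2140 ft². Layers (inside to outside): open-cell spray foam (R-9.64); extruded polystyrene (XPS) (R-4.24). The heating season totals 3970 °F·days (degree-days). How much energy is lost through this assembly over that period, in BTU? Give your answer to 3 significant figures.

14700000 BTU

R_total = 9.64 + 4.24 = 13.88 ft²·°F·h/BTU
E = A × HDD × 24 / R = 2140 × 3970 × 24 / 13.88 = 14690000 BTU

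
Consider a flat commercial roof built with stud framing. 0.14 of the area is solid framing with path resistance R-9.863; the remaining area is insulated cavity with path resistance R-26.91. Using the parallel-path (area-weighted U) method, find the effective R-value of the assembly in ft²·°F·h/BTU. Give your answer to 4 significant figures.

21.67 ft²·°F·h/BTU

U_eff = 0.86/26.91 + 0.14/9.863 = 0.031958 + 0.014194 = 0.046153
R_eff = 1/U_eff = 21.667 ft²·°F·h/BTU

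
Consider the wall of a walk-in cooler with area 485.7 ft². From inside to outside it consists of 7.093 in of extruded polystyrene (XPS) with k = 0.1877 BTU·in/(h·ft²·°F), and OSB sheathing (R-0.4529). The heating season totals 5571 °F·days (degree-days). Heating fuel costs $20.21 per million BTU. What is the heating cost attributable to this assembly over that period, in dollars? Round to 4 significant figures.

34.32 dollars

7.093/0.1877 = 37.789
R_total = 37.789 + 0.4529 = 38.242 ft²·°F·h/BTU
E = A × HDD × 24 / R = 485.7 × 5571 × 24 / 38.242 = 1698100 BTU
Cost = 1698100/10⁶ × 20.21 = $34.319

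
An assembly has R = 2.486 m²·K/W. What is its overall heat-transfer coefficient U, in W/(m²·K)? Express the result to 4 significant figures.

0.4023 W/(m²·K)

U = 1/R = 1/2.486 = 0.40225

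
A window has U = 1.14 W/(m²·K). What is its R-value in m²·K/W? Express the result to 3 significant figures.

R = 1/U = 1/1.14 = 0.8772

0.877 m²·K/W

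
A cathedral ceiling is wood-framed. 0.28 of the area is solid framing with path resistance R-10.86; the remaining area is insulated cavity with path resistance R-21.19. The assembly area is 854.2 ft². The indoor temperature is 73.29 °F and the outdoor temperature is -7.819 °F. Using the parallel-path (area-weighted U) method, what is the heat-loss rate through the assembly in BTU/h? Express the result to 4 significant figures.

4140 BTU/h

U_eff = 0.72/21.19 + 0.28/10.86 = 0.033978 + 0.025783 = 0.059761
R_eff = 1/U_eff = 16.733 ft²·°F·h/BTU
Q = 854.2 × (73.29 − (-7.819)) / 16.733 = 4140.4 BTU/h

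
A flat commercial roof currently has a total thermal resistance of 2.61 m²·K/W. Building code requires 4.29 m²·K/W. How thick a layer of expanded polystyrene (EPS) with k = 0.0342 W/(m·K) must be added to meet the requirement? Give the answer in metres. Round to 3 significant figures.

ΔR = 4.29 − 2.61 = 1.68 m²·K/W
L = ΔR × k = 1.68 × 0.0342 = 0.05746 m

0.0575 m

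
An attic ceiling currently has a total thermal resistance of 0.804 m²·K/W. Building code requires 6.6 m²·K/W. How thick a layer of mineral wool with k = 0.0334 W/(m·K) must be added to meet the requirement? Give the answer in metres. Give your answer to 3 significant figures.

0.194 m

ΔR = 6.6 − 0.804 = 5.796 m²·K/W
L = ΔR × k = 5.796 × 0.0334 = 0.1936 m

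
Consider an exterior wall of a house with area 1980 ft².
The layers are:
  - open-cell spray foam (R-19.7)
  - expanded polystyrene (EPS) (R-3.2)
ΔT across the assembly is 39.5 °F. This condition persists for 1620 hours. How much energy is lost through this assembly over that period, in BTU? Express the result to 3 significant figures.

R_total = 19.7 + 3.2 = 22.9 ft²·°F·h/BTU
Q = 1980 × 39.5 / 22.9 = 3415 BTU/h
E = 3415 × 1620 = 5533000 BTU

5530000 BTU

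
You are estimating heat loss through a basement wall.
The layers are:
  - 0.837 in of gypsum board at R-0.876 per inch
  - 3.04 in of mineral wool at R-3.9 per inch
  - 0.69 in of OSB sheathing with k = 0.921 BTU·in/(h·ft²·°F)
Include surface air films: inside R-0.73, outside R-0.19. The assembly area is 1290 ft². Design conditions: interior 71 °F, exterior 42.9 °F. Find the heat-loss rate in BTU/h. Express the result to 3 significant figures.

0.837 × 0.876 = 0.7332
3.04 × 3.9 = 11.86
0.69/0.921 = 0.7492
R_total = 0.73 + 0.7332 + 11.86 + 0.7492 + 0.19 = 14.26 ft²·°F·h/BTU
Q = A·ΔT/R = 1290 × (71 − 42.9) / 14.26 = 2542 BTU/h

2540 BTU/h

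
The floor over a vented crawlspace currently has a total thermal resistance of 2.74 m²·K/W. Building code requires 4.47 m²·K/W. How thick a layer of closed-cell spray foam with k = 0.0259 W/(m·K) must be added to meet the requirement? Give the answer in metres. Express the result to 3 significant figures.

0.0448 m

ΔR = 4.47 − 2.74 = 1.73 m²·K/W
L = ΔR × k = 1.73 × 0.0259 = 0.04481 m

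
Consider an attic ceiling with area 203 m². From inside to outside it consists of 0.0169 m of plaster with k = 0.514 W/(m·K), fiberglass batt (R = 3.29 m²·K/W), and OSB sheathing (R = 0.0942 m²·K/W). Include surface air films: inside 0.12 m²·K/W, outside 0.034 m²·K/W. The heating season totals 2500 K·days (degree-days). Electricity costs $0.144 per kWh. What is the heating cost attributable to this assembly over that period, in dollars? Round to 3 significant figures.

0.0169/0.514 = 0.03288
R_total = 0.12 + 0.03288 + 3.29 + 0.0942 + 0.034 = 3.571 m²·K/W
E = A × HDD × 24 / R / 1000 = 203 × 2500 × 24 / 3.571 / 1000 = 3411 kWh
Cost = 3411 × 0.144 = $491.1

491 dollars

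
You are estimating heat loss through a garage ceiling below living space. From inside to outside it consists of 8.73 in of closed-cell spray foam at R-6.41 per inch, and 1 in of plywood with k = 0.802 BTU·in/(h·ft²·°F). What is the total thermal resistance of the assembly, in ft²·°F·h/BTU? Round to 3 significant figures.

57.2 ft²·°F·h/BTU

8.73 × 6.41 = 55.96
1/0.802 = 1.247
R_total = 55.96 + 1.247 = 57.21 ft²·°F·h/BTU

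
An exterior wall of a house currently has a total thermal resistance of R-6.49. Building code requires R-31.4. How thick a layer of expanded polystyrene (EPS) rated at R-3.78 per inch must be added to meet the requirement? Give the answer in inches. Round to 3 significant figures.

ΔR = 31.4 − 6.49 = 24.91 ft²·°F·h/BTU
L = ΔR / (R/in) = 24.91/3.78 = 6.59 in

6.59 in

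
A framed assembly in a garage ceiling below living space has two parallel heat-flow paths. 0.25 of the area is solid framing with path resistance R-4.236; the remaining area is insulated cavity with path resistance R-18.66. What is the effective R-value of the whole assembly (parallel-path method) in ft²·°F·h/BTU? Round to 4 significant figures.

10.08 ft²·°F·h/BTU

U_eff = 0.75/18.66 + 0.25/4.236 = 0.040193 + 0.059018 = 0.099211
R_eff = 1/U_eff = 10.08 ft²·°F·h/BTU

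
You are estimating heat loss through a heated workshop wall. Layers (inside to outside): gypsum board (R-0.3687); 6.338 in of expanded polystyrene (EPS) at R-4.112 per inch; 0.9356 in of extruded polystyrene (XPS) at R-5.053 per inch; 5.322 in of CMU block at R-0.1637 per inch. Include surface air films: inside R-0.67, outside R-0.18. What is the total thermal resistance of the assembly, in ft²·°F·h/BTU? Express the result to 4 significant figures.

6.338 × 4.112 = 26.062
0.9356 × 5.053 = 4.7276
5.322 × 0.1637 = 0.87121
R_total = 0.67 + 0.3687 + 26.062 + 4.7276 + 0.87121 + 0.18 = 32.879 ft²·°F·h/BTU

32.88 ft²·°F·h/BTU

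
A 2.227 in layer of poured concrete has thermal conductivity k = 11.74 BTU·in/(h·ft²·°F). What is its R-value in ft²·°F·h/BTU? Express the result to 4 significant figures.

0.1897 ft²·°F·h/BTU

R = L/k = 2.227/11.74 = 0.18969 ft²·°F·h/BTU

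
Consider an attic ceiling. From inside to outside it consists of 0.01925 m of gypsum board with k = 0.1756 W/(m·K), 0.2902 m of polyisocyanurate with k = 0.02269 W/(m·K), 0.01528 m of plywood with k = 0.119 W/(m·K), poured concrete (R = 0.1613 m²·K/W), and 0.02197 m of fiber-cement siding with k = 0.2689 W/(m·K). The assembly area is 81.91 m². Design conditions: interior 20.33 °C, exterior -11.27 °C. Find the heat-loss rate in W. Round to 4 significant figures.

195.0 W

0.01925/0.1756 = 0.10962
0.2902/0.02269 = 12.79
0.01528/0.119 = 0.1284
0.02197/0.2689 = 0.081703
R_total = 0.10962 + 12.79 + 0.1284 + 0.1613 + 0.081703 = 13.271 m²·K/W
Q = A·ΔT/R = 81.91 × (20.33 − (-11.27)) / 13.271 = 195.04 W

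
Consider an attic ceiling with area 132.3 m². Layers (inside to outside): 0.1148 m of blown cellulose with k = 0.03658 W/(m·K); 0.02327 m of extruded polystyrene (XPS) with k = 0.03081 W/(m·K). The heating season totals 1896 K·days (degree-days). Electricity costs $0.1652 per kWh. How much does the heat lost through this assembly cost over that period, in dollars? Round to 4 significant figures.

255.4 dollars

0.1148/0.03658 = 3.1383
0.02327/0.03081 = 0.75527
R_total = 3.1383 + 0.75527 = 3.8936 m²·K/W
E = A × HDD × 24 / R / 1000 = 132.3 × 1896 × 24 / 3.8936 / 1000 = 1546.2 kWh
Cost = 1546.2 × 0.1652 = $255.43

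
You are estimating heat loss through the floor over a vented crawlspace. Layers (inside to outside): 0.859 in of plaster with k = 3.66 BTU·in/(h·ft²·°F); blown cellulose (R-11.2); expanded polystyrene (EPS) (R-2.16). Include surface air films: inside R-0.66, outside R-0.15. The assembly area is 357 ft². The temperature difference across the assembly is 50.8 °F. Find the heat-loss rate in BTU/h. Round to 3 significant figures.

1260 BTU/h

0.859/3.66 = 0.2347
R_total = 0.66 + 0.2347 + 11.2 + 2.16 + 0.15 = 14.4 ft²·°F·h/BTU
Q = A·ΔT/R = 357 × 50.8 / 14.4 = 1259 BTU/h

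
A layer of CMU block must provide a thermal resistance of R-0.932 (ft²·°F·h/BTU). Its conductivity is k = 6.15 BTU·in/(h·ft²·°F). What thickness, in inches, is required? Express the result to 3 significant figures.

5.73 in

L = R × k = 0.932 × 6.15 = 5.732 in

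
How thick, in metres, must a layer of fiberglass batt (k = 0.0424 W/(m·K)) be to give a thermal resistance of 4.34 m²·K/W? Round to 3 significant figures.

L = R·k = 4.34 × 0.0424 = 0.184 m

0.184 m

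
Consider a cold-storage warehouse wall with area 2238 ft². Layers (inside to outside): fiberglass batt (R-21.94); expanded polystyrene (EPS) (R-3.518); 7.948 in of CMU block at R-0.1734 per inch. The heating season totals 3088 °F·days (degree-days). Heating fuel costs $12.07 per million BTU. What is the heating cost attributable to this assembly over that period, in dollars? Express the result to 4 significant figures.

74.60 dollars

7.948 × 0.1734 = 1.3782
R_total = 21.94 + 3.518 + 1.3782 = 26.836 ft²·°F·h/BTU
E = A × HDD × 24 / R = 2238 × 3088 × 24 / 26.836 = 6180600 BTU
Cost = 6180600/10⁶ × 12.07 = $74.599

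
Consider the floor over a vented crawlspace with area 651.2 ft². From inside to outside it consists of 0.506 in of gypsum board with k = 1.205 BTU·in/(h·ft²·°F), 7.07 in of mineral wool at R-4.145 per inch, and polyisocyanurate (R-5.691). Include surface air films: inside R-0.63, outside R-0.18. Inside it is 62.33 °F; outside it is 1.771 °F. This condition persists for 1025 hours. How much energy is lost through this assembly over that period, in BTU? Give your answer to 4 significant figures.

1116000 BTU

0.506/1.205 = 0.41992
7.07 × 4.145 = 29.305
R_total = 0.63 + 0.41992 + 29.305 + 5.691 + 0.18 = 36.226 ft²·°F·h/BTU
Q = 651.2 × (62.33 − 1.771) / 36.226 = 1088.6 BTU/h
E = 1088.6 × 1025 = 1115800 BTU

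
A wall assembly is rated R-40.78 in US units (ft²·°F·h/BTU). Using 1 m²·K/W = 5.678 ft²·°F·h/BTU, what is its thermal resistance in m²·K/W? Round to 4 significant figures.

7.182 m²·K/W

R_SI = 40.78/5.678 = 7.1821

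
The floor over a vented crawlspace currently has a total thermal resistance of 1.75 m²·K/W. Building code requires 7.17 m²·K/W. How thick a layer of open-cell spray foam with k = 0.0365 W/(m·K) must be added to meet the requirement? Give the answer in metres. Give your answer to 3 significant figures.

ΔR = 7.17 − 1.75 = 5.42 m²·K/W
L = ΔR × k = 5.42 × 0.0365 = 0.1978 m

0.198 m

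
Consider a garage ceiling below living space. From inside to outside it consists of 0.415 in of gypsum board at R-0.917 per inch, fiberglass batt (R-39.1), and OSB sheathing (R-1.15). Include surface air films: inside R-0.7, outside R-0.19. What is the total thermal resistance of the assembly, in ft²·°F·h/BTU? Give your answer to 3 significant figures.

41.5 ft²·°F·h/BTU

0.415 × 0.917 = 0.3806
R_total = 0.7 + 0.3806 + 39.1 + 1.15 + 0.19 = 41.52 ft²·°F·h/BTU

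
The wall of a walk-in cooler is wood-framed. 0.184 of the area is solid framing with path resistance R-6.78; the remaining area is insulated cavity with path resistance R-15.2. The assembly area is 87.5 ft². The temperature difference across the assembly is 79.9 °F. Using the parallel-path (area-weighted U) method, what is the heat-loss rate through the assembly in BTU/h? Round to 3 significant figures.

U_eff = 0.816/15.2 + 0.184/6.78 = 0.05368 + 0.02714 = 0.08082
R_eff = 1/U_eff = 12.37 ft²·°F·h/BTU
Q = 87.5 × 79.9 / 12.37 = 565.1 BTU/h

565 BTU/h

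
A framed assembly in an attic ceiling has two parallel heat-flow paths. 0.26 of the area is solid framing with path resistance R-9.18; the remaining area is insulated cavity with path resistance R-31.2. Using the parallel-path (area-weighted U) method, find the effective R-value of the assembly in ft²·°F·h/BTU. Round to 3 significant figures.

U_eff = 0.74/31.2 + 0.26/9.18 = 0.02372 + 0.02832 = 0.05204
R_eff = 1/U_eff = 19.22 ft²·°F·h/BTU

19.2 ft²·°F·h/BTU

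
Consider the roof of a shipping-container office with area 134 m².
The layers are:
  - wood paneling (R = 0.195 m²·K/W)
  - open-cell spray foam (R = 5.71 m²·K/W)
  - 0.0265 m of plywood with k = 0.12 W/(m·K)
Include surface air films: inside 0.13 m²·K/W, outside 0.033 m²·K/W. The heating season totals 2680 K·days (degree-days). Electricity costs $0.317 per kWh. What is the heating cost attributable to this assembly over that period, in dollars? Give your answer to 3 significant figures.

0.0265/0.12 = 0.2208
R_total = 0.13 + 0.195 + 5.71 + 0.2208 + 0.033 = 6.289 m²·K/W
E = A × HDD × 24 / R / 1000 = 134 × 2680 × 24 / 6.289 / 1000 = 1371 kWh
Cost = 1371 × 0.317 = $434.5

434 dollars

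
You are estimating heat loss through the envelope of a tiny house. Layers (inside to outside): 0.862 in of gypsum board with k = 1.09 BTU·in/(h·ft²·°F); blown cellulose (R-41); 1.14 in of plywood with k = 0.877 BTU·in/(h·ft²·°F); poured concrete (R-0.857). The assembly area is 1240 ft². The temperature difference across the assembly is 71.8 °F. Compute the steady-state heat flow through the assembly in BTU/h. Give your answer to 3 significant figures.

2030 BTU/h

0.862/1.09 = 0.7908
1.14/0.877 = 1.3
R_total = 0.7908 + 41 + 1.3 + 0.857 = 43.95 ft²·°F·h/BTU
Q = A·ΔT/R = 1240 × 71.8 / 43.95 = 2026 BTU/h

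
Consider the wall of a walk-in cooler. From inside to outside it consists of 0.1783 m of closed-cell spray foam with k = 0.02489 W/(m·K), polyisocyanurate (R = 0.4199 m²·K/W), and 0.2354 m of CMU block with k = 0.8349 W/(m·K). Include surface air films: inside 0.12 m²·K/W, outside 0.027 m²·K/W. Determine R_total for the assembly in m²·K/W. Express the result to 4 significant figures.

0.1783/0.02489 = 7.1635
0.2354/0.8349 = 0.28195
R_total = 0.12 + 7.1635 + 0.4199 + 0.28195 + 0.027 = 8.0124 m²·K/W

8.012 m²·K/W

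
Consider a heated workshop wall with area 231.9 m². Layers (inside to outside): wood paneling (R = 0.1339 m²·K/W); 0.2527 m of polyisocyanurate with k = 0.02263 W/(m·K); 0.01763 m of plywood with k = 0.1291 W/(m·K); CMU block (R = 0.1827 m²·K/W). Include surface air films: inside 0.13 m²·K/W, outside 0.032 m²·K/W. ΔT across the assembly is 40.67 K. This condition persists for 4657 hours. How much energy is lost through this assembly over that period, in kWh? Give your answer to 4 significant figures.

0.2527/0.02263 = 11.167
0.01763/0.1291 = 0.13656
R_total = 0.13 + 0.1339 + 11.167 + 0.13656 + 0.1827 + 0.032 = 11.782 m²·K/W
Q = 231.9 × 40.67 / 11.782 = 800.51 W
E = 800.51 W × 4657 h / 1000 = 3728 kWh

3728 kWh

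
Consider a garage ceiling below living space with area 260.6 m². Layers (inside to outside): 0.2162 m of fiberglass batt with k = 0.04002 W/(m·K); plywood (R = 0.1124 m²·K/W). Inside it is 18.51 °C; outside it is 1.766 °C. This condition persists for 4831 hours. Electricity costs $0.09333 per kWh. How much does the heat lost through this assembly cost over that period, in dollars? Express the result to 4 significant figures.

0.2162/0.04002 = 5.4023
R_total = 5.4023 + 0.1124 = 5.5147 m²·K/W
Q = 260.6 × (18.51 − 1.766) / 5.5147 = 791.25 W
E = 791.25 W × 4831 h / 1000 = 3822.5 kWh
Cost = 3822.5 × 0.09333 = $356.76

356.8 dollars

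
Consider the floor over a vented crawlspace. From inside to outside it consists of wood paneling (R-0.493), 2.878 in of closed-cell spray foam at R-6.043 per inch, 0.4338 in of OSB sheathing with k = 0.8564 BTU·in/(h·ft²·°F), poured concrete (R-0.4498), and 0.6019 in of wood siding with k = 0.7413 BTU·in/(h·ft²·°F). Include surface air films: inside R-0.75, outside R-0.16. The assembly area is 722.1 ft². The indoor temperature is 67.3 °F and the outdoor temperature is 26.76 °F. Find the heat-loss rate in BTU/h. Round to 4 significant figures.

2.878 × 6.043 = 17.392
0.4338/0.8564 = 0.50654
0.6019/0.7413 = 0.81195
R_total = 0.75 + 0.493 + 17.392 + 0.50654 + 0.4498 + 0.81195 + 0.16 = 20.563 ft²·°F·h/BTU
Q = A·ΔT/R = 722.1 × (67.3 − 26.76) / 20.563 = 1423.6 BTU/h

1424 BTU/h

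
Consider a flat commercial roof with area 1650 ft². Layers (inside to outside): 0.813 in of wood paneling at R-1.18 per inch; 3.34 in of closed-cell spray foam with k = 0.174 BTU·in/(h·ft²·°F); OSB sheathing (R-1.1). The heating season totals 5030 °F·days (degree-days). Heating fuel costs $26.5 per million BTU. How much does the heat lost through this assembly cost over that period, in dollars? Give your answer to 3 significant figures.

248 dollars

0.813 × 1.18 = 0.9593
3.34/0.174 = 19.2
R_total = 0.9593 + 19.2 + 1.1 = 21.25 ft²·°F·h/BTU
E = A × HDD × 24 / R = 1650 × 5030 × 24 / 21.25 = 9371000 BTU
Cost = 9371000/10⁶ × 26.5 = $248.3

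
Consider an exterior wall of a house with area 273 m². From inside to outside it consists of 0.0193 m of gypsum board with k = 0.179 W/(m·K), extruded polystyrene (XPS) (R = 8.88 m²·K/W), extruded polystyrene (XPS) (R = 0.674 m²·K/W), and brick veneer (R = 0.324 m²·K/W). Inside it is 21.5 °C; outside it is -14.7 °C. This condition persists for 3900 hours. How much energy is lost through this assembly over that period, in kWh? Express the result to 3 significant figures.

0.0193/0.179 = 0.1078
R_total = 0.1078 + 8.88 + 0.674 + 0.324 = 9.986 m²·K/W
Q = 273 × (21.5 − (-14.7)) / 9.986 = 989.7 W
E = 989.7 W × 3900 h / 1000 = 3860 kWh

3860 kWh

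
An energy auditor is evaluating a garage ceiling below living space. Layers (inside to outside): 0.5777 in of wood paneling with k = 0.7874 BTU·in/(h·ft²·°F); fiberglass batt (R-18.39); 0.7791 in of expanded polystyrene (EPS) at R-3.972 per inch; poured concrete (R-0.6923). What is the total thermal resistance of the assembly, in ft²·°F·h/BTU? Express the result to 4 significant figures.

0.5777/0.7874 = 0.73368
0.7791 × 3.972 = 3.0946
R_total = 0.73368 + 18.39 + 3.0946 + 0.6923 = 22.911 ft²·°F·h/BTU

22.91 ft²·°F·h/BTU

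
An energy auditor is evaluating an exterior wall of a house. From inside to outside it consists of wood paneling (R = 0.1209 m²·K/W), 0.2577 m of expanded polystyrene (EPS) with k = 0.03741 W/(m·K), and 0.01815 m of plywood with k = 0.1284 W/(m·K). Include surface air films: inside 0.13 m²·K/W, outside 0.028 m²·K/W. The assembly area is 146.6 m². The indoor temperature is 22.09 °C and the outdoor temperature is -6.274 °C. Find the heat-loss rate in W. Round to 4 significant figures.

568.9 W

0.2577/0.03741 = 6.8885
0.01815/0.1284 = 0.14136
R_total = 0.13 + 0.1209 + 6.8885 + 0.14136 + 0.028 = 7.3088 m²·K/W
Q = A·ΔT/R = 146.6 × (22.09 − (-6.274)) / 7.3088 = 568.93 W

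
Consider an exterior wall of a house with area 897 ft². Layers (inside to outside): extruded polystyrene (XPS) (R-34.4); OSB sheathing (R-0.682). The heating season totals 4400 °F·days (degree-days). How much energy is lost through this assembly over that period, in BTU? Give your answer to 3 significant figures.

2700000 BTU

R_total = 34.4 + 0.682 = 35.08 ft²·°F·h/BTU
E = A × HDD × 24 / R = 897 × 4400 × 24 / 35.08 = 2700000 BTU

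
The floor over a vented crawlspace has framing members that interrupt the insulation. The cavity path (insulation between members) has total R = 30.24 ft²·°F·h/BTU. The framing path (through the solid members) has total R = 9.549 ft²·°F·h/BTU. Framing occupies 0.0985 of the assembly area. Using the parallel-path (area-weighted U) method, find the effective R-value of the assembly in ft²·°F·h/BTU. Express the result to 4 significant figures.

24.92 ft²·°F·h/BTU

U_eff = 0.9015/30.24 + 0.0985/9.549 = 0.029812 + 0.010315 = 0.040127
R_eff = 1/U_eff = 24.921 ft²·°F·h/BTU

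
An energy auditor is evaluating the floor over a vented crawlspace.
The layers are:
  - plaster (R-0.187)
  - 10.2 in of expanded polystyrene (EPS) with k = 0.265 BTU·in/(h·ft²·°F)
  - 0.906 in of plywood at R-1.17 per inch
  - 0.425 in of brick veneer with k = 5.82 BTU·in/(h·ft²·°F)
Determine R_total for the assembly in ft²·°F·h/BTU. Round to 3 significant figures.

39.8 ft²·°F·h/BTU

10.2/0.265 = 38.49
0.906 × 1.17 = 1.06
0.425/5.82 = 0.07302
R_total = 0.187 + 38.49 + 1.06 + 0.07302 = 39.81 ft²·°F·h/BTU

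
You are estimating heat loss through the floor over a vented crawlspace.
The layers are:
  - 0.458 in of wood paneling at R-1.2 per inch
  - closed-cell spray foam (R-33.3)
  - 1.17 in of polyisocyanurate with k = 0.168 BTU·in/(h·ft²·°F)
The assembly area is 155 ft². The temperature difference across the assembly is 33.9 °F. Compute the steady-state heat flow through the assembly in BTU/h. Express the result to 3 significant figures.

129 BTU/h

0.458 × 1.2 = 0.5496
1.17/0.168 = 6.964
R_total = 0.5496 + 33.3 + 6.964 = 40.81 ft²·°F·h/BTU
Q = A·ΔT/R = 155 × 33.9 / 40.81 = 128.7 BTU/h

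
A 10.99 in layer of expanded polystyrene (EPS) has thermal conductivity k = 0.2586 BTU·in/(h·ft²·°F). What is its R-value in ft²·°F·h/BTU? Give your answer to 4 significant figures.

42.50 ft²·°F·h/BTU

R = L/k = 10.99/0.2586 = 42.498 ft²·°F·h/BTU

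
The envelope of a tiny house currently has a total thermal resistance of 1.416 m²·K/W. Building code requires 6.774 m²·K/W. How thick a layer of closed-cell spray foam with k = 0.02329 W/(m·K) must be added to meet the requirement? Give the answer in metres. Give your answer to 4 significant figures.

ΔR = 6.774 − 1.416 = 5.358 m²·K/W
L = ΔR × k = 5.358 × 0.02329 = 0.12479 m

0.1248 m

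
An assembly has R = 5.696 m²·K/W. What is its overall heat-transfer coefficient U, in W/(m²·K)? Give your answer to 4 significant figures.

0.1756 W/(m²·K)

U = 1/R = 1/5.696 = 0.17556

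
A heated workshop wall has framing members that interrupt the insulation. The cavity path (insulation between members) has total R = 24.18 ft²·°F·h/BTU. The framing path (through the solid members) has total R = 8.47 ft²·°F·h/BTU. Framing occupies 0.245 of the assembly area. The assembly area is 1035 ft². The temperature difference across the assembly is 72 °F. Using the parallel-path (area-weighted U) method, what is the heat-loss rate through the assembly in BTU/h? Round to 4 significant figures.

4482 BTU/h

U_eff = 0.755/24.18 + 0.245/8.47 = 0.031224 + 0.028926 = 0.06015
R_eff = 1/U_eff = 16.625 ft²·°F·h/BTU
Q = 1035 × 72 / 16.625 = 4482.4 BTU/h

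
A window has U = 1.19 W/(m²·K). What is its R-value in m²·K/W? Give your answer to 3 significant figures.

0.840 m²·K/W

R = 1/U = 1/1.19 = 0.8403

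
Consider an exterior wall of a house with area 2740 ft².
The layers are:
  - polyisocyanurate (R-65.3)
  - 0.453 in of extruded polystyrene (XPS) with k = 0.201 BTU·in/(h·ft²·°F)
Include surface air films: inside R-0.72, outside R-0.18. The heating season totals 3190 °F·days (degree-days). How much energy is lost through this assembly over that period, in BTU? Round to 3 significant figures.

0.453/0.201 = 2.254
R_total = 0.72 + 65.3 + 2.254 + 0.18 = 68.45 ft²·°F·h/BTU
E = A × HDD × 24 / R = 2740 × 3190 × 24 / 68.45 = 3064000 BTU

3060000 BTU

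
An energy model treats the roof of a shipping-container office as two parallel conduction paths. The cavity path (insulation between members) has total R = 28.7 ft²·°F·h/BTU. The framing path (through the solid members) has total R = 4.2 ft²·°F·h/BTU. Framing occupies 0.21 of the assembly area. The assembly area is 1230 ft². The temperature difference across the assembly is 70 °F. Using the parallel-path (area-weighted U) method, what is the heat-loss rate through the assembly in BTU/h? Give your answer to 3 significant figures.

U_eff = 0.79/28.7 + 0.21/4.2 = 0.02753 + 0.05 = 0.07753
R_eff = 1/U_eff = 12.9 ft²·°F·h/BTU
Q = 1230 × 70 / 12.9 = 6675 BTU/h

6680 BTU/h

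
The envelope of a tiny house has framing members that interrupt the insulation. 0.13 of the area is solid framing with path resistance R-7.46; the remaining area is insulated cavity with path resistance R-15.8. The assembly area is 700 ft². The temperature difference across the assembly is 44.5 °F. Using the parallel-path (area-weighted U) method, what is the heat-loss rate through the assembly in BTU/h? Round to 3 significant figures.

U_eff = 0.87/15.8 + 0.13/7.46 = 0.05506 + 0.01743 = 0.07249
R_eff = 1/U_eff = 13.8 ft²·°F·h/BTU
Q = 700 × 44.5 / 13.8 = 2258 BTU/h

2260 BTU/h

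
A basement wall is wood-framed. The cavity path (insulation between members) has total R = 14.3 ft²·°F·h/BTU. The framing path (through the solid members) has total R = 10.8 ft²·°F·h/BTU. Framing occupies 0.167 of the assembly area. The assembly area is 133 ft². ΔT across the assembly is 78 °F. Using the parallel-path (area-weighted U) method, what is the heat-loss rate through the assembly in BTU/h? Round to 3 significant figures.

765 BTU/h

U_eff = 0.833/14.3 + 0.167/10.8 = 0.05825 + 0.01546 = 0.07371
R_eff = 1/U_eff = 13.57 ft²·°F·h/BTU
Q = 133 × 78 / 13.57 = 764.7 BTU/h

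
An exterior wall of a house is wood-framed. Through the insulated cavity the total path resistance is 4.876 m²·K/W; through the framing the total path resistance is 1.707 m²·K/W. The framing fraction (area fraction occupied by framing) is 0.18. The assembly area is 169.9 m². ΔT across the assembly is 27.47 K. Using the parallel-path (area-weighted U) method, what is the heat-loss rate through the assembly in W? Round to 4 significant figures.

1277 W

U_eff = 0.82/4.876 + 0.18/1.707 = 0.16817 + 0.10545 = 0.27362
R_eff = 1/U_eff = 3.6547 m²·K/W
Q = 169.9 × 27.47 / 3.6547 = 1277 W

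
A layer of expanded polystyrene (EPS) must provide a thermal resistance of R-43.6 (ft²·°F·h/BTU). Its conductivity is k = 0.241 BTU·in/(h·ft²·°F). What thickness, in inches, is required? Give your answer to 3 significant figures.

10.5 in

L = R × k = 43.6 × 0.241 = 10.51 in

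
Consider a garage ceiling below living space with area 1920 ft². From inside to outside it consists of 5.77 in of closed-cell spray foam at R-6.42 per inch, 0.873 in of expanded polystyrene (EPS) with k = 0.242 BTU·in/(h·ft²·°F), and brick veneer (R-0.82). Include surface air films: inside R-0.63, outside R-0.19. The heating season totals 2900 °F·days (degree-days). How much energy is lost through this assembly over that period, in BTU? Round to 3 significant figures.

5.77 × 6.42 = 37.04
0.873/0.242 = 3.607
R_total = 0.63 + 37.04 + 3.607 + 0.82 + 0.19 = 42.29 ft²·°F·h/BTU
E = A × HDD × 24 / R = 1920 × 2900 × 24 / 42.29 = 3160000 BTU

3160000 BTU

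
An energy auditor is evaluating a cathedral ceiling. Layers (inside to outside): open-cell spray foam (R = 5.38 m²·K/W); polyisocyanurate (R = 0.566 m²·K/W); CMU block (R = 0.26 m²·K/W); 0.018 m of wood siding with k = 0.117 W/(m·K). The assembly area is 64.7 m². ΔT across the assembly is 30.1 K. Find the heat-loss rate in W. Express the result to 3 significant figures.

0.018/0.117 = 0.1538
R_total = 5.38 + 0.566 + 0.26 + 0.1538 = 6.36 m²·K/W
Q = A·ΔT/R = 64.7 × 30.1 / 6.36 = 306.2 W

306 W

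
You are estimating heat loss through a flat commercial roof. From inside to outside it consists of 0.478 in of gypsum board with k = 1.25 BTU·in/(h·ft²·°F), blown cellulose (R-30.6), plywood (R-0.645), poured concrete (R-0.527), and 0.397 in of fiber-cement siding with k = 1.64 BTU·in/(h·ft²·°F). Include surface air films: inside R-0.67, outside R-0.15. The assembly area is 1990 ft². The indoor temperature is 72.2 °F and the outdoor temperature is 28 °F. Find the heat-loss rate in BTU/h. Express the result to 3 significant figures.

2650 BTU/h

0.478/1.25 = 0.3824
0.397/1.64 = 0.2421
R_total = 0.67 + 0.3824 + 30.6 + 0.645 + 0.527 + 0.2421 + 0.15 = 33.22 ft²·°F·h/BTU
Q = A·ΔT/R = 1990 × (72.2 − 28) / 33.22 = 2648 BTU/h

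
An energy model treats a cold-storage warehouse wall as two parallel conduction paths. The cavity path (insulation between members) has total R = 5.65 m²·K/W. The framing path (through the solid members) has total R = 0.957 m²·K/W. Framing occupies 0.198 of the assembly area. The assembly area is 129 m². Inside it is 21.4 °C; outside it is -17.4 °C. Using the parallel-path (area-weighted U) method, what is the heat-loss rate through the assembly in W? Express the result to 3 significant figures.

1750 W

U_eff = 0.802/5.65 + 0.198/0.957 = 0.1419 + 0.2069 = 0.3488
R_eff = 1/U_eff = 2.867 m²·K/W
Q = 129 × (21.4 − (-17.4)) / 2.867 = 1746 W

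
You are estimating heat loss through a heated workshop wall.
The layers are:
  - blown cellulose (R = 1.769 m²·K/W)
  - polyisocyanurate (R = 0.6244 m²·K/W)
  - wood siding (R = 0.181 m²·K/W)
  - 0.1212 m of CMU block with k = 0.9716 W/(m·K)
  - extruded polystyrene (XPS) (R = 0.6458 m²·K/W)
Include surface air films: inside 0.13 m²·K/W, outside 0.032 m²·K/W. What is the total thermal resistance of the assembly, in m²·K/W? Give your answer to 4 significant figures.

0.1212/0.9716 = 0.12474
R_total = 0.13 + 1.769 + 0.6244 + 0.181 + 0.12474 + 0.6458 + 0.032 = 3.5069 m²·K/W

3.507 m²·K/W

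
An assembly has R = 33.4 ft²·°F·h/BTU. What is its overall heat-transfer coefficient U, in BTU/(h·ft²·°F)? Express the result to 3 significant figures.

U = 1/R = 1/33.4 = 0.02994

0.0299 BTU/(h·ft²·°F)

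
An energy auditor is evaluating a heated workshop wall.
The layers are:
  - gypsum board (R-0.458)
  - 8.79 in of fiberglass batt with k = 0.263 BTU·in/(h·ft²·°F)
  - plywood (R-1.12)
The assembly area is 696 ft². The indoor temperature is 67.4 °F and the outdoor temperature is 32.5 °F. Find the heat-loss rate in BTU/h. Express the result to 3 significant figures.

694 BTU/h

8.79/0.263 = 33.42
R_total = 0.458 + 33.42 + 1.12 = 35 ft²·°F·h/BTU
Q = A·ΔT/R = 696 × (67.4 − 32.5) / 35 = 694 BTU/h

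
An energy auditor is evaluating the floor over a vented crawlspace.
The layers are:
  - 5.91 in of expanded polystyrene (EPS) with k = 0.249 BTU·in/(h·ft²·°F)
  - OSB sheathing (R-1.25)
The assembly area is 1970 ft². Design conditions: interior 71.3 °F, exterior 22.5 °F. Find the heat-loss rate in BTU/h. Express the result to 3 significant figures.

5.91/0.249 = 23.73
R_total = 23.73 + 1.25 = 24.98 ft²·°F·h/BTU
Q = A·ΔT/R = 1970 × (71.3 − 22.5) / 24.98 = 3848 BTU/h

3850 BTU/h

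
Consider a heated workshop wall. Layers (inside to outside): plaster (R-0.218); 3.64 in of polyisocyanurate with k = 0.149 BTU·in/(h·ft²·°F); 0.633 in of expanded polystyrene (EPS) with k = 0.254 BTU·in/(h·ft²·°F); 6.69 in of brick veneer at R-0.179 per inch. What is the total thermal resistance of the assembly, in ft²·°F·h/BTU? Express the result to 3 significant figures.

3.64/0.149 = 24.43
0.633/0.254 = 2.492
6.69 × 0.179 = 1.198
R_total = 0.218 + 24.43 + 2.492 + 1.198 = 28.34 ft²·°F·h/BTU

28.3 ft²·°F·h/BTU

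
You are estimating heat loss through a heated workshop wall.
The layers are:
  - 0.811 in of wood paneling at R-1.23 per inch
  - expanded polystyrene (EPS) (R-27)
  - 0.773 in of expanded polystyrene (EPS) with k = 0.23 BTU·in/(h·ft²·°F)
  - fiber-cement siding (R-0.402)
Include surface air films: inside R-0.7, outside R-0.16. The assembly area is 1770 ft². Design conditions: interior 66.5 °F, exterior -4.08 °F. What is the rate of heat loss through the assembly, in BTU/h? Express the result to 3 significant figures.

0.811 × 1.23 = 0.9975
0.773/0.23 = 3.361
R_total = 0.7 + 0.9975 + 27 + 3.361 + 0.402 + 0.16 = 32.62 ft²·°F·h/BTU
Q = A·ΔT/R = 1770 × (66.5 − (-4.08)) / 32.62 = 3830 BTU/h

3830 BTU/h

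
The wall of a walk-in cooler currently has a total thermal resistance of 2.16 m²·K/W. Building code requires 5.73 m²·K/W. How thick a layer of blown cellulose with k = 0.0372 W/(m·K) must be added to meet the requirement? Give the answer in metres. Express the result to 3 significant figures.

ΔR = 5.73 − 2.16 = 3.57 m²·K/W
L = ΔR × k = 3.57 × 0.0372 = 0.1328 m

0.133 m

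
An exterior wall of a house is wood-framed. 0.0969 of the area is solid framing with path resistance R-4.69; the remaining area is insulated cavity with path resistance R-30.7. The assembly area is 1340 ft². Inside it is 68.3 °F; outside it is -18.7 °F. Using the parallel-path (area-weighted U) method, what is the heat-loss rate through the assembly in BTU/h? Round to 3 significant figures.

5840 BTU/h

U_eff = 0.9031/30.7 + 0.0969/4.69 = 0.02942 + 0.02066 = 0.05008
R_eff = 1/U_eff = 19.97 ft²·°F·h/BTU
Q = 1340 × (68.3 − (-18.7)) / 19.97 = 5838 BTU/h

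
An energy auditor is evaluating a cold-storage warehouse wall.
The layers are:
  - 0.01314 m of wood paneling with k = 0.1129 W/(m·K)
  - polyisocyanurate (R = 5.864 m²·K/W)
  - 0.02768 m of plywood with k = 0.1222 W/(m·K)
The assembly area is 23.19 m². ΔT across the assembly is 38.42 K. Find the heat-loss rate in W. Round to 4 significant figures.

143.5 W

0.01314/0.1129 = 0.11639
0.02768/0.1222 = 0.22651
R_total = 0.11639 + 5.864 + 0.22651 = 6.2069 m²·K/W
Q = A·ΔT/R = 23.19 × 38.42 / 6.2069 = 143.54 W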